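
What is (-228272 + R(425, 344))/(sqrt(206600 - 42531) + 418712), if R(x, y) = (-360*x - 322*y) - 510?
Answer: -8249463824/7012782995 + 19702*sqrt(164069)/7012782995 ≈ -1.1752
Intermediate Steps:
R(x, y) = -510 - 360*x - 322*y
(-228272 + R(425, 344))/(sqrt(206600 - 42531) + 418712) = (-228272 + (-510 - 360*425 - 322*344))/(sqrt(206600 - 42531) + 418712) = (-228272 + (-510 - 153000 - 110768))/(sqrt(164069) + 418712) = (-228272 - 264278)/(418712 + sqrt(164069)) = -492550/(418712 + sqrt(164069))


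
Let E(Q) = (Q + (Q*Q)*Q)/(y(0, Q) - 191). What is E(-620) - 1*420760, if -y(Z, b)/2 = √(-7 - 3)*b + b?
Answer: 20*(-26087120*√10 + 33985293*I)/(-1049*I + 1240*√10) ≈ -4.3593e+5 + 56720.0*I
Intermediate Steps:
y(Z, b) = -2*b - 2*I*b*√10 (y(Z, b) = -2*(√(-7 - 3)*b + b) = -2*(√(-10)*b + b) = -2*((I*√10)*b + b) = -2*(I*b*√10 + b) = -2*(b + I*b*√10) = -2*b - 2*I*b*√10)
E(Q) = (Q + Q³)/(-191 - 2*Q*(1 + I*√10)) (E(Q) = (Q + (Q*Q)*Q)/(-2*Q*(1 + I*√10) - 191) = (Q + Q²*Q)/(-191 - 2*Q*(1 + I*√10)) = (Q + Q³)/(-191 - 2*Q*(1 + I*√10)))
E(-620) - 1*420760 = -1*(-620)*(1 + (-620)²)/(191 + 2*(-620)*(1 + I*√10)) - 1*420760 = -1*(-620)*(1 + 384400)/(191 + (-1240 - 1240*I*√10)) - 420760 = -1*(-620)*384401/(-1049 - 1240*I*√10) - 420760 = 238328620/(-1049 - 1240*I*√10) - 420760 = -420760 + 238328620/(-1049 - 1240*I*√10)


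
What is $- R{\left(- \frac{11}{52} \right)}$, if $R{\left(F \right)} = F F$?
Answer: $- \frac{121}{2704} \approx -0.044749$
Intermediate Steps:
$R{\left(F \right)} = F^{2}$
$- R{\left(- \frac{11}{52} \right)} = - \left(- \frac{11}{52}\right)^{2} = \left(-1\right) \frac{121}{2704} = - \frac{121}{2704}$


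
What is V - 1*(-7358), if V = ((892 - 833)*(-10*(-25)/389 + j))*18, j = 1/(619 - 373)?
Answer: 128307095/15949 ≈ 8044.8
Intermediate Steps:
j = 1/246 ≈ 0.0040650
V = 10954353/15949 (V = ((892 - 833)*(-10*(-25)/389 + 1/246))*18 = (59*(250*(1/389) + 1/246))*18 = (59*(250/389 + 1/246))*18 = (59*(61889/95694))*18 = (3651451/95694)*18 = 10954353/15949 ≈ 686.84)
V - 1*(-7358) = 10954353/15949 - 1*(-7358) = 10954353/15949 + 7358 = 128307095/15949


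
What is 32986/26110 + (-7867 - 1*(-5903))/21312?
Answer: 81464699/69557040 ≈ 1.1712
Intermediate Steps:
32986/26110 + (-7867 - 1*(-5903))/21312 = 32986*(1/26110) + (-7867 + 5903)*(1/21312) = 16493/13055 - 1964*1/21312 = 16493/13055 - 491/5328 = 81464699/69557040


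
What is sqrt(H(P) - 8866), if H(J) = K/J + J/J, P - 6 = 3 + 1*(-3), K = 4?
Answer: I*sqrt(79779)/3 ≈ 94.151*I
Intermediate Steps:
P = 6 (P = 6 + (3 + 1*(-3)) = 6 + (3 - 3) = 6 + 0 = 6)
H(J) = 1 + 4/J (H(J) = 4/J + J/J = 4/J + 1 = 1 + 4/J)
sqrt(H(P) - 8866) = sqrt((4 + 6)/6 - 8866) = sqrt((1/6)*10 - 8866) = sqrt(5/3 - 8866) = sqrt(-26593/3) = I*sqrt(79779)/3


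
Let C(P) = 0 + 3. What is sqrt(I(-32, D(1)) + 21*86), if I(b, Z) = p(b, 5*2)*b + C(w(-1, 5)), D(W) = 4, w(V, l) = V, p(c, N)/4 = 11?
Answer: sqrt(401) ≈ 20.025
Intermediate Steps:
p(c, N) = 44 (p(c, N) = 4*11 = 44)
C(P) = 3
I(b, Z) = 3 + 44*b (I(b, Z) = 44*b + 3 = 3 + 44*b)
sqrt(I(-32, D(1)) + 21*86) = sqrt((3 + 44*(-32)) + 21*86) = sqrt((3 - 1408) + 1806) = sqrt(-1405 + 1806) = sqrt(401)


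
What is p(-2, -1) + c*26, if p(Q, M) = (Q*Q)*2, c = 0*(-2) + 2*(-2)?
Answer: -96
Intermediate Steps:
c = -4 (c = 0 - 4 = -4)
p(Q, M) = 2*Q² (p(Q, M) = Q²*2 = 2*Q²)
p(-2, -1) + c*26 = 2*(-2)² - 4*26 = 2*4 - 104 = 8 - 104 = -96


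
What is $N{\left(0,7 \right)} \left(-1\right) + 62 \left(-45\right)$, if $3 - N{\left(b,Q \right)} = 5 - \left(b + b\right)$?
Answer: $-2788$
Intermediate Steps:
$N{\left(b,Q \right)} = -2 + 2 b$ ($N{\left(b,Q \right)} = 3 - \left(5 - \left(b + b\right)\right) = 3 - \left(5 - 2 b\right) = 3 + \left(-5 + 2 b\right) = -2 + 2 b$)
$N{\left(0,7 \right)} \left(-1\right) + 62 \left(-45\right) = \left(-2 + 2 \cdot 0\right) \left(-1\right) + 62 \left(-45\right) = \left(-2 + 0\right) \left(-1\right) - 2790 = \left(-2\right) \left(-1\right) - 2790 = 2 - 2790 = -2788$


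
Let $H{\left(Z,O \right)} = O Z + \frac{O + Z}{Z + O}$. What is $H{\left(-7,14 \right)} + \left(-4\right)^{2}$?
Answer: $-81$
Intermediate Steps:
$H{\left(Z,O \right)} = 1 + O Z$ ($H{\left(Z,O \right)} = O Z + \frac{O + Z}{O + Z} = O Z + 1 = 1 + O Z$)
$H{\left(-7,14 \right)} + \left(-4\right)^{2} = \left(1 + 14 \left(-7\right)\right) + \left(-4\right)^{2} = \left(1 - 98\right) + 16 = -97 + 16 = -81$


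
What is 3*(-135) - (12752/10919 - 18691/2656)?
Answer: -11575132203/29000864 ≈ -399.13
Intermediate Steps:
3*(-135) - (12752/10919 - 18691/2656) = -405 - (12752*(1/10919) - 18691*1/2656) = -405 - (12752/10919 - 18691/2656) = -405 - 1*(-170217717/29000864) = -405 + 170217717/29000864 = -11575132203/29000864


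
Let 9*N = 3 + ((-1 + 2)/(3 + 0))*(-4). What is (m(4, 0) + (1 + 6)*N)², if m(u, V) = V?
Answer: 1225/729 ≈ 1.6804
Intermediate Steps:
N = 5/27 (N = (3 + ((-1 + 2)/(3 + 0))*(-4))/9 = (3 + (1/3)*(-4))/9 = (3 + (1*(⅓))*(-4))/9 = (3 + (⅓)*(-4))/9 = (3 - 4/3)/9 = (⅑)*(5/3) = 5/27 ≈ 0.18519)
(m(4, 0) + (1 + 6)*N)² = (0 + (1 + 6)*(5/27))² = (0 + 7*(5/27))² = (0 + 35/27)² = (35/27)² = 1225/729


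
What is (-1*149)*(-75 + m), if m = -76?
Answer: 22499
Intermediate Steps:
(-1*149)*(-75 + m) = (-1*149)*(-75 - 76) = -149*(-151) = 22499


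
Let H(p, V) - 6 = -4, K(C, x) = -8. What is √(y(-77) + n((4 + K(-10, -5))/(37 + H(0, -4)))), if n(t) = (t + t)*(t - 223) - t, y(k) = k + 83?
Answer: 7*√1610/39 ≈ 7.2019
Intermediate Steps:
y(k) = 83 + k
H(p, V) = 2 (H(p, V) = 6 - 4 = 2)
n(t) = -t + 2*t*(-223 + t) (n(t) = (2*t)*(-223 + t) - t = 2*t*(-223 + t) - t = -t + 2*t*(-223 + t))
√(y(-77) + n((4 + K(-10, -5))/(37 + H(0, -4)))) = √((83 - 77) + ((4 - 8)/(37 + 2))*(-447 + 2*((4 - 8)/(37 + 2)))) = √(6 + (-4/39)*(-447 + 2*(-4/39))) = √(6 + (-4*1/39)*(-447 + 2*(-4*1/39))) = √(6 - 4*(-447 + 2*(-4/39))/39) = √(6 - 4*(-447 - 8/39)/39) = √(6 - 4/39*(-17441/39)) = √(6 + 69764/1521) = √(78890/1521) = 7*√1610/39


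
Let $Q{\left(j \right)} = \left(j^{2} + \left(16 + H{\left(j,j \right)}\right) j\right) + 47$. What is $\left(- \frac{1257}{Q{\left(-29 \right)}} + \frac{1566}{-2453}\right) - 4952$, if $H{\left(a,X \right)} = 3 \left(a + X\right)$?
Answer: $- \frac{66457139761}{13417910} \approx -4952.9$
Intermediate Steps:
$H{\left(a,X \right)} = 3 X + 3 a$ ($H{\left(a,X \right)} = 3 \left(X + a\right) = 3 X + 3 a$)
$Q{\left(j \right)} = 47 + j^{2} + j \left(16 + 6 j\right)$ ($Q{\left(j \right)} = \left(j^{2} + \left(16 + \left(3 j + 3 j\right)\right) j\right) + 47 = \left(j^{2} + \left(16 + 6 j\right) j\right) + 47 = \left(j^{2} + j \left(16 + 6 j\right)\right) + 47 = 47 + j^{2} + j \left(16 + 6 j\right)$)
$\left(- \frac{1257}{Q{\left(-29 \right)}} + \frac{1566}{-2453}\right) - 4952 = \left(- \frac{1257}{47 + 7 \left(-29\right)^{2} + 16 \left(-29\right)} + \frac{1566}{-2453}\right) - 4952 = \left(- \frac{1257}{47 + 7 \cdot 841 - 464} + 1566 \left(- \frac{1}{2453}\right)\right) - 4952 = \left(- \frac{1257}{47 + 5887 - 464} - \frac{1566}{2453}\right) - 4952 = \left(- \frac{1257}{5470} - \frac{1566}{2453}\right) - 4952 = - \frac{11649441}{13417910} - 4952 = - \frac{66457139761}{13417910}$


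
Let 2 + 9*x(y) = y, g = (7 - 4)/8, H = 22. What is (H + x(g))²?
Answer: 2468041/5184 ≈ 476.09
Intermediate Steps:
g = 3/8 (g = 3*(⅛) = 3/8 ≈ 0.37500)
x(y) = -2/9 + y/9
(H + x(g))² = (22 + (-2/9 + (⅑)*(3/8)))² = (22 + (-2/9 + 1/24))² = (22 - 13/72)² = (1571/72)² = 2468041/5184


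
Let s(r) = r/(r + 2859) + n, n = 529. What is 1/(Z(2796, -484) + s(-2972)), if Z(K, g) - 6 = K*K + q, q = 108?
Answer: 113/883466239 ≈ 1.2791e-7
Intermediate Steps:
Z(K, g) = 114 + K**2 (Z(K, g) = 6 + (K*K + 108) = 6 + (K**2 + 108) = 6 + (108 + K**2) = 114 + K**2)
s(r) = 529 + r/(2859 + r) (s(r) = r/(r + 2859) + 529 = r/(2859 + r) + 529 = 529 + r/(2859 + r))
1/(Z(2796, -484) + s(-2972)) = 1/((114 + 2796**2) + (1512411 + 530*(-2972))/(2859 - 2972)) = 1/((114 + 7817616) + (1512411 - 1575160)/(-113)) = 1/(7817730 - 1/113*(-62749)) = 1/(7817730 + 62749/113) = 1/(883466239/113) = 113/883466239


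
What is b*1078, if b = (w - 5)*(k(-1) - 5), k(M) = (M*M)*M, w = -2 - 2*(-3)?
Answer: 6468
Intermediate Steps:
w = 4 (w = -2 + 6 = 4)
k(M) = M**3 (k(M) = M**2*M = M**3)
b = 6 (b = (4 - 5)*((-1)**3 - 5) = -(-1 - 5) = -1*(-6) = 6)
b*1078 = 6*1078 = 6468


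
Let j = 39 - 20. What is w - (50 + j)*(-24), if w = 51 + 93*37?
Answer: 5148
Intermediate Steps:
j = 19
w = 3492 (w = 51 + 3441 = 3492)
w - (50 + j)*(-24) = 3492 - (50 + 19)*(-24) = 3492 - 69*(-24) = 3492 - 1*(-1656) = 3492 + 1656 = 5148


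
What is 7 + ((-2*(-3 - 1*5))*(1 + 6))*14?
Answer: 1575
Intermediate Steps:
7 + ((-2*(-3 - 1*5))*(1 + 6))*14 = 7 + (-2*(-3 - 5)*7)*14 = 7 + (-2*(-8)*7)*14 = 7 + (16*7)*14 = 7 + 112*14 = 7 + 1568 = 1575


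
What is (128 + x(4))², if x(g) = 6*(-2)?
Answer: 13456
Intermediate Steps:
x(g) = -12
(128 + x(4))² = (128 - 12)² = 116² = 13456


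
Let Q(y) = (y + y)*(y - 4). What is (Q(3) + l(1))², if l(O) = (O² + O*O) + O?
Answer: 9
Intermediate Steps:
Q(y) = 2*y*(-4 + y) (Q(y) = (2*y)*(-4 + y) = 2*y*(-4 + y))
l(O) = O + 2*O² (l(O) = (O² + O²) + O = 2*O² + O = O + 2*O²)
(Q(3) + l(1))² = (2*3*(-4 + 3) + 1*(1 + 2*1))² = (2*3*(-1) + 1*(1 + 2))² = (-6 + 1*3)² = (-6 + 3)² = (-3)² = 9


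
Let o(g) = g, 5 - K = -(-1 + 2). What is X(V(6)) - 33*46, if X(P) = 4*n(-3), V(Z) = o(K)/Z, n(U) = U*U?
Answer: -1482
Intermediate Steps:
K = 6 (K = 5 - (-1)*(-1 + 2) = 5 - (-1) = 5 - 1*(-1) = 5 + 1 = 6)
n(U) = U**2
V(Z) = 6/Z
X(P) = 36 (X(P) = 4*(-3)**2 = 4*9 = 36)
X(V(6)) - 33*46 = 36 - 33*46 = 36 - 1518 = -1482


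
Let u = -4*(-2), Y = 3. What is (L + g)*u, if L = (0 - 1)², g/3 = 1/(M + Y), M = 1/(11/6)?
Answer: 192/13 ≈ 14.769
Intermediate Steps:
M = 6/11 (M = 1/(11*(⅙)) = 1/(11/6) = 6/11 ≈ 0.54545)
g = 11/13 (g = 3/(6/11 + 3) = 3/(39/11) = 3*(11/39) = 11/13 ≈ 0.84615)
u = 8
L = 1 (L = (-1)² = 1)
(L + g)*u = (1 + 11/13)*8 = (24/13)*8 = 192/13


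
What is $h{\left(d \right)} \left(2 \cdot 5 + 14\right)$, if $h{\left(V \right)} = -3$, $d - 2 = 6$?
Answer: $-72$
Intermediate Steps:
$d = 8$ ($d = 2 + 6 = 8$)
$h{\left(d \right)} \left(2 \cdot 5 + 14\right) = - 3 \left(2 \cdot 5 + 14\right) = - 3 \left(10 + 14\right) = \left(-3\right) 24 = -72$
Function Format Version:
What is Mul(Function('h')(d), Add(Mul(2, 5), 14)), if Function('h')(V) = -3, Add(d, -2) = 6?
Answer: -72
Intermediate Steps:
d = 8 (d = Add(2, 6) = 8)
Mul(Function('h')(d), Add(Mul(2, 5), 14)) = Mul(-3, Add(Mul(2, 5), 14)) = Mul(-3, Add(10, 14)) = Mul(-3, 24) = -72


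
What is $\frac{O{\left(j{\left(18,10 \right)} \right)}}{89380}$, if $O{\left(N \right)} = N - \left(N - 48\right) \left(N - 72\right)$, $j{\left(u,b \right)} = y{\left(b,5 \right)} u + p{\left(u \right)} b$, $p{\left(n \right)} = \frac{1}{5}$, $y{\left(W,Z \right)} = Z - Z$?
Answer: $- \frac{1609}{44690} \approx -0.036004$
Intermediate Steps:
$y{\left(W,Z \right)} = 0$
$p{\left(n \right)} = \frac{1}{5}$
$j{\left(u,b \right)} = \frac{b}{5}$ ($j{\left(u,b \right)} = 0 u + \frac{b}{5} = 0 + \frac{b}{5} = \frac{b}{5}$)
$O{\left(N \right)} = N - \left(-72 + N\right) \left(-48 + N\right)$ ($O{\left(N \right)} = N - \left(-48 + N\right) \left(-72 + N\right) = N - \left(-72 + N\right) \left(-48 + N\right)$)
$\frac{O{\left(j{\left(18,10 \right)} \right)}}{89380} = \frac{-3456 - \left(\frac{1}{5} \cdot 10\right)^{2} + 121 \cdot \frac{1}{5} \cdot 10}{89380} = \left(-3456 - 2^{2} + 121 \cdot 2\right) \frac{1}{89380} = \left(-3456 - 4 + 242\right) \frac{1}{89380} = \left(-3218\right) \frac{1}{89380} = - \frac{1609}{44690}$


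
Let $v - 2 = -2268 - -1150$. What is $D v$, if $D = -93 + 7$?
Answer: $95976$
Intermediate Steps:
$D = -86$
$v = -1116$ ($v = 2 - 1118 = -1116$)
$D v = \left(-86\right) \left(-1116\right) = 95976$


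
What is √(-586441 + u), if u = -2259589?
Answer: I*√2846030 ≈ 1687.0*I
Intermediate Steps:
√(-586441 + u) = √(-586441 - 2259589) = √(-2846030) = I*√2846030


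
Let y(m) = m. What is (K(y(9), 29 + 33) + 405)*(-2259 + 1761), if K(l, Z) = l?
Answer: -206172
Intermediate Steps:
(K(y(9), 29 + 33) + 405)*(-2259 + 1761) = (9 + 405)*(-2259 + 1761) = 414*(-498) = -206172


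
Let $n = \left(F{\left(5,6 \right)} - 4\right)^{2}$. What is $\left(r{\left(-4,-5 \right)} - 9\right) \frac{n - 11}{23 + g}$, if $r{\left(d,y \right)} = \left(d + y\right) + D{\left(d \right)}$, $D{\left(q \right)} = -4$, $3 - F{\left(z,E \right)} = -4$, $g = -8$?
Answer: $\frac{44}{15} \approx 2.9333$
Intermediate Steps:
$F{\left(z,E \right)} = 7$ ($F{\left(z,E \right)} = 3 - -4 = 3 + 4 = 7$)
$n = 9$ ($n = \left(7 - 4\right)^{2} = 3^{2} = 9$)
$r{\left(d,y \right)} = -4 + d + y$ ($r{\left(d,y \right)} = \left(d + y\right) - 4 = -4 + d + y$)
$\left(r{\left(-4,-5 \right)} - 9\right) \frac{n - 11}{23 + g} = \left(\left(-4 - 4 - 5\right) - 9\right) \frac{9 - 11}{23 - 8} = \left(-13 - 9\right) \left(- \frac{2}{15}\right) = - 22 \left(\left(-2\right) \frac{1}{15}\right) = \left(-22\right) \left(- \frac{2}{15}\right) = \frac{44}{15}$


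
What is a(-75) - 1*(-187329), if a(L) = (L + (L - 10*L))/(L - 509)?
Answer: 13674942/73 ≈ 1.8733e+5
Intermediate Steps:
a(L) = -8*L/(-509 + L) (a(L) = (L - 9*L)/(-509 + L) = (-8*L)/(-509 + L) = -8*L/(-509 + L))
a(-75) - 1*(-187329) = -8*(-75)/(-509 - 75) - 1*(-187329) = -8*(-75)/(-584) + 187329 = -8*(-75)*(-1/584) + 187329 = -75/73 + 187329 = 13674942/73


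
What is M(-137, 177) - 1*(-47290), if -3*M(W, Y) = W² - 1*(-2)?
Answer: 41033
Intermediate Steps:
M(W, Y) = -⅔ - W²/3 (M(W, Y) = -(W² - 1*(-2))/3 = -(W² + 2)/3 = -(2 + W²)/3 = -⅔ - W²/3)
M(-137, 177) - 1*(-47290) = (-⅔ - ⅓*(-137)²) - 1*(-47290) = (-⅔ - ⅓*18769) + 47290 = (-⅔ - 18769/3) + 47290 = -6257 + 47290 = 41033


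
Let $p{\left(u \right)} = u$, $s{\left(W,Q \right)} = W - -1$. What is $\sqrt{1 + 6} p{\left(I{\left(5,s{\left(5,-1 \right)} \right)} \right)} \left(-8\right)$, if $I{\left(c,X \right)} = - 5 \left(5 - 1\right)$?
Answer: $160 \sqrt{7} \approx 423.32$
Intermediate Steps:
$s{\left(W,Q \right)} = 1 + W$ ($s{\left(W,Q \right)} = W + 1 = 1 + W$)
$I{\left(c,X \right)} = -20$ ($I{\left(c,X \right)} = \left(-5\right) 4 = -20$)
$\sqrt{1 + 6} p{\left(I{\left(5,s{\left(5,-1 \right)} \right)} \right)} \left(-8\right) = \sqrt{1 + 6} \left(-20\right) \left(-8\right) = \sqrt{7} \left(-20\right) \left(-8\right) = - 20 \sqrt{7} \left(-8\right) = 160 \sqrt{7}$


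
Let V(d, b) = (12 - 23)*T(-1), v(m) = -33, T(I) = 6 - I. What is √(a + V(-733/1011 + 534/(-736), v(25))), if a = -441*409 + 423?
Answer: I*√180023 ≈ 424.29*I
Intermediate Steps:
V(d, b) = -77 (V(d, b) = (12 - 23)*(6 - 1*(-1)) = -11*(6 + 1) = -11*7 = -77)
a = -179946 (a = -180369 + 423 = -179946)
√(a + V(-733/1011 + 534/(-736), v(25))) = √(-179946 - 77) = √(-180023) = I*√180023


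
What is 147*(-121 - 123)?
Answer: -35868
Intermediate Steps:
147*(-121 - 123) = 147*(-244) = -35868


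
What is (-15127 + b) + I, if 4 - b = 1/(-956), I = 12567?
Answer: -2443535/956 ≈ -2556.0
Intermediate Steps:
b = 3825/956 (b = 4 - 1/(-956) = 4 - 1*(-1/956) = 4 + 1/956 = 3825/956 ≈ 4.0010)
(-15127 + b) + I = (-15127 + 3825/956) + 12567 = -14457587/956 + 12567 = -2443535/956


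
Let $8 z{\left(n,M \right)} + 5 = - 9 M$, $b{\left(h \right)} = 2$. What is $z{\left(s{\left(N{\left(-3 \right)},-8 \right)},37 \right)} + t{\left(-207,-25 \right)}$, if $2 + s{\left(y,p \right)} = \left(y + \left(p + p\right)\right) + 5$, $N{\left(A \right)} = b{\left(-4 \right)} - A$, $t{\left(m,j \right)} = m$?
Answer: $- \frac{997}{4} \approx -249.25$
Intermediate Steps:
$N{\left(A \right)} = 2 - A$
$s{\left(y,p \right)} = 3 + y + 2 p$ ($s{\left(y,p \right)} = -2 + \left(\left(y + \left(p + p\right)\right) + 5\right) = -2 + \left(\left(y + 2 p\right) + 5\right) = -2 + \left(5 + y + 2 p\right) = 3 + y + 2 p$)
$z{\left(n,M \right)} = - \frac{5}{8} - \frac{9 M}{8}$ ($z{\left(n,M \right)} = - \frac{5}{8} + \frac{\left(-9\right) M}{8} = - \frac{5}{8} - \frac{9 M}{8}$)
$z{\left(s{\left(N{\left(-3 \right)},-8 \right)},37 \right)} + t{\left(-207,-25 \right)} = \left(- \frac{5}{8} - \frac{333}{8}\right) - 207 = - \frac{169}{4} - 207 = - \frac{997}{4}$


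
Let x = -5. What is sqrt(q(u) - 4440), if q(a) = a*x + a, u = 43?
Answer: 2*I*sqrt(1153) ≈ 67.912*I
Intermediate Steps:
q(a) = -4*a (q(a) = a*(-5) + a = -5*a + a = -4*a)
sqrt(q(u) - 4440) = sqrt(-4*43 - 4440) = sqrt(-172 - 4440) = sqrt(-4612) = 2*I*sqrt(1153)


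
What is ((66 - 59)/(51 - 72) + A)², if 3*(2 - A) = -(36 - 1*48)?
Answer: 49/9 ≈ 5.4444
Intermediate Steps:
A = -2 (A = 2 - (-1)*(36 - 1*48)/3 = 2 - (-1)*(36 - 48)/3 = 2 - (-1)*(-12)/3 = 2 - ⅓*12 = 2 - 4 = -2)
((66 - 59)/(51 - 72) + A)² = ((66 - 59)/(51 - 72) - 2)² = (7/(-21) - 2)² = (7*(-1/21) - 2)² = (-⅓ - 2)² = (-7/3)² = 49/9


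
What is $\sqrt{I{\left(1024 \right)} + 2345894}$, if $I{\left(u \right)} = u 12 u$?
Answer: $\sqrt{14928806} \approx 3863.8$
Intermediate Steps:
$I{\left(u \right)} = 12 u^{2}$ ($I{\left(u \right)} = 12 u u = 12 u^{2}$)
$\sqrt{I{\left(1024 \right)} + 2345894} = \sqrt{12 \cdot 1024^{2} + 2345894} = \sqrt{12 \cdot 1048576 + 2345894} = \sqrt{12582912 + 2345894} = \sqrt{14928806}$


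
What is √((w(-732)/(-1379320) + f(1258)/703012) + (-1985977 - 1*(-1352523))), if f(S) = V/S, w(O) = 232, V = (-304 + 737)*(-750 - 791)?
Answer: I*√3682069179358921689893473316092690/76240972993420 ≈ 795.9*I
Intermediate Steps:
V = -667253 (V = 433*(-1541) = -667253)
f(S) = -667253/S
√((w(-732)/(-1379320) + f(1258)/703012) + (-1985977 - 1*(-1352523))) = √((232/(-1379320) - 667253/1258/703012) + (-1985977 - 1*(-1352523))) = √((232*(-1/1379320) - 667253*1/1258*(1/703012)) + (-1985977 + 1352523)) = √((-29/172415 - 667253/1258*1/703012) - 633454) = √((-29/172415 - 667253/884389096) - 633454) = √(-140691709779/152481945986840 - 633454) = √(-96590298753839455139/152481945986840) = I*√3682069179358921689893473316092690/76240972993420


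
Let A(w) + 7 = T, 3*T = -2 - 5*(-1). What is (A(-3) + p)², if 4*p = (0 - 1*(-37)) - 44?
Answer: 961/16 ≈ 60.063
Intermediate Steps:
p = -7/4 (p = ((0 - 1*(-37)) - 44)/4 = ((0 + 37) - 44)/4 = (37 - 44)/4 = (¼)*(-7) = -7/4 ≈ -1.7500)
T = 1 (T = (-2 - 5*(-1))/3 = (-2 + 5)/3 = (⅓)*3 = 1)
A(w) = -6 (A(w) = -7 + 1 = -6)
(A(-3) + p)² = (-6 - 7/4)² = (-31/4)² = 961/16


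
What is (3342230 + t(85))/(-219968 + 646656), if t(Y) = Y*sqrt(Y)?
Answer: 1671115/213344 + 85*sqrt(85)/426688 ≈ 7.8348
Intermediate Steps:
t(Y) = Y**(3/2)
(3342230 + t(85))/(-219968 + 646656) = (3342230 + 85**(3/2))/(-219968 + 646656) = (3342230 + 85*sqrt(85))/426688 = (3342230 + 85*sqrt(85))*(1/426688) = 1671115/213344 + 85*sqrt(85)/426688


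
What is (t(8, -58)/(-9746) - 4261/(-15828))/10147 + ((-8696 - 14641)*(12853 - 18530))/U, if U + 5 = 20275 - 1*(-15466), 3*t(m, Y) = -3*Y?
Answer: 8640577915877770259/2330691577608504 ≈ 3707.3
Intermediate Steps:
t(m, Y) = -Y (t(m, Y) = (-3*Y)/3 = -Y)
U = 35736 (U = -5 + (20275 - 1*(-15466)) = -5 + (20275 + 15466) = -5 + 35741 = 35736)
(t(8, -58)/(-9746) - 4261/(-15828))/10147 + ((-8696 - 14641)*(12853 - 18530))/U = (-1*(-58)/(-9746) - 4261/(-15828))/10147 + ((-8696 - 14641)*(12853 - 18530))/35736 = (58*(-1/9746) - 4261*(-1/15828))*(1/10147) - 23337*(-5677)*(1/35736) = (-29/4873 + 4261/15828)*(1/10147) + 132484149*(1/35736) = (20304841/77129844)*(1/10147) + 44161383/11912 = 20304841/782636527068 + 44161383/11912 = 8640577915877770259/2330691577608504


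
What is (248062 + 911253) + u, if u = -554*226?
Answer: 1034111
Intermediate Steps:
u = -125204
(248062 + 911253) + u = (248062 + 911253) - 125204 = 1159315 - 125204 = 1034111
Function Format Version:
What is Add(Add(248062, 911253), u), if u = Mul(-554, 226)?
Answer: 1034111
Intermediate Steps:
u = -125204
Add(Add(248062, 911253), u) = Add(Add(248062, 911253), -125204) = Add(1159315, -125204) = 1034111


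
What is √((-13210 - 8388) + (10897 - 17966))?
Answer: I*√28667 ≈ 169.31*I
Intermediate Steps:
√((-13210 - 8388) + (10897 - 17966)) = √(-21598 - 7069) = √(-28667) = I*√28667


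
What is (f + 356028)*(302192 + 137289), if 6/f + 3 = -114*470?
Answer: 2794666757280986/17861 ≈ 1.5647e+11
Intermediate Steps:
f = -2/17861 (f = 6/(-3 - 114*470) = 6/(-3 - 53580) = 6/(-53583) = 6*(-1/53583) = -2/17861 ≈ -0.00011198)
(f + 356028)*(302192 + 137289) = (-2/17861 + 356028)*(302192 + 137289) = (6359016106/17861)*439481 = 2794666757280986/17861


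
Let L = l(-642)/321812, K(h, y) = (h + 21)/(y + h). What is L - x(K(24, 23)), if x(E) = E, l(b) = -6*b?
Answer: -3575124/3781291 ≈ -0.94548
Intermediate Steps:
K(h, y) = (21 + h)/(h + y)
L = 963/80453 (L = -6*(-642)/321812 = 3852*(1/321812) = 963/80453 ≈ 0.011970)
L - x(K(24, 23)) = 963/80453 - (21 + 24)/(24 + 23) = 963/80453 - 45/47 = -3575124/3781291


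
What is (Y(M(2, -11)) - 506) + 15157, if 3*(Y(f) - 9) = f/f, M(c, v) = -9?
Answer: 43981/3 ≈ 14660.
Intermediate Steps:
Y(f) = 28/3 (Y(f) = 9 + (f/f)/3 = 9 + (⅓)*1 = 9 + ⅓ = 28/3)
(Y(M(2, -11)) - 506) + 15157 = (28/3 - 506) + 15157 = -1490/3 + 15157 = 43981/3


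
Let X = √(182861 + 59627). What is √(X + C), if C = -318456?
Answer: √(-318456 + 2*√60622) ≈ 563.88*I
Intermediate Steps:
X = 2*√60622 (X = √242488 = 2*√60622 ≈ 492.43)
√(X + C) = √(2*√60622 - 318456) = √(-318456 + 2*√60622)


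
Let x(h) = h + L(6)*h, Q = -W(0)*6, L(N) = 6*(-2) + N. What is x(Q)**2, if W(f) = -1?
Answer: 900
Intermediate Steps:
L(N) = -12 + N
Q = 6 (Q = -1*(-1)*6 = 1*6 = 6)
x(h) = -5*h (x(h) = h + (-12 + 6)*h = h - 6*h = -5*h)
x(Q)**2 = (-5*6)**2 = (-30)**2 = 900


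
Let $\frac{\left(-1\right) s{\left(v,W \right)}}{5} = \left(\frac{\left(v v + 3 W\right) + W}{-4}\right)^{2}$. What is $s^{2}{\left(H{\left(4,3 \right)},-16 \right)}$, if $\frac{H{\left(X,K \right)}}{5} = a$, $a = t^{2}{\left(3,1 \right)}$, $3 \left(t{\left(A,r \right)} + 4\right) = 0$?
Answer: $157384050278400$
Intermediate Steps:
$t{\left(A,r \right)} = -4$ ($t{\left(A,r \right)} = -4 + \frac{1}{3} \cdot 0 = -4 + 0 = -4$)
$a = 16$ ($a = \left(-4\right)^{2} = 16$)
$H{\left(X,K \right)} = 80$ ($H{\left(X,K \right)} = 5 \cdot 16 = 80$)
$s{\left(v,W \right)} = - 5 \left(- W - \frac{v^{2}}{4}\right)^{2}$ ($s{\left(v,W \right)} = - 5 \left(\frac{\left(v v + 3 W\right) + W}{-4}\right)^{2} = - 5 \left(\left(\left(v^{2} + 3 W\right) + W\right) \left(- \frac{1}{4}\right)\right)^{2} = - 5 \left(\left(v^{2} + 4 W\right) \left(- \frac{1}{4}\right)\right)^{2} = - 5 \left(- W - \frac{v^{2}}{4}\right)^{2}$)
$s^{2}{\left(H{\left(4,3 \right)},-16 \right)} = \left(- \frac{5 \left(80^{2} + 4 \left(-16\right)\right)^{2}}{16}\right)^{2} = \left(- \frac{5 \left(6400 - 64\right)^{2}}{16}\right)^{2} = \left(- \frac{5 \cdot 6336^{2}}{16}\right)^{2} = \left(\left(- \frac{5}{16}\right) 40144896\right)^{2} = \left(-12545280\right)^{2} = 157384050278400$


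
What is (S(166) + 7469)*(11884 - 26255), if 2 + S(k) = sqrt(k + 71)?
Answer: -107308257 - 14371*sqrt(237) ≈ -1.0753e+8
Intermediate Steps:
S(k) = -2 + sqrt(71 + k) (S(k) = -2 + sqrt(k + 71) = -2 + sqrt(71 + k))
(S(166) + 7469)*(11884 - 26255) = ((-2 + sqrt(71 + 166)) + 7469)*(11884 - 26255) = ((-2 + sqrt(237)) + 7469)*(-14371) = (7467 + sqrt(237))*(-14371) = -107308257 - 14371*sqrt(237)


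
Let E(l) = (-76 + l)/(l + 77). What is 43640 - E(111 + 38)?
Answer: 9862567/226 ≈ 43640.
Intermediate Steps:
E(l) = (-76 + l)/(77 + l)
43640 - E(111 + 38) = 43640 - (-76 + (111 + 38))/(77 + (111 + 38)) = 43640 - (-76 + 149)/(77 + 149) = 43640 - 73/226 = 9862567/226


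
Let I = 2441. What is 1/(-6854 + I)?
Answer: -1/4413 ≈ -0.00022660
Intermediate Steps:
1/(-6854 + I) = 1/(-6854 + 2441) = 1/(-4413) = -1/4413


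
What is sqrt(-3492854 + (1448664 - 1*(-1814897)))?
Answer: 3*I*sqrt(25477) ≈ 478.85*I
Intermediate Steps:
sqrt(-3492854 + (1448664 - 1*(-1814897))) = sqrt(-3492854 + (1448664 + 1814897)) = sqrt(-3492854 + 3263561) = sqrt(-229293) = 3*I*sqrt(25477)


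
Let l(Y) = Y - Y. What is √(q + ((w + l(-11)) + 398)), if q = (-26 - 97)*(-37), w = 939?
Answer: 16*√23 ≈ 76.733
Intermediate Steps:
l(Y) = 0
q = 4551 (q = -123*(-37) = 4551)
√(q + ((w + l(-11)) + 398)) = √(4551 + ((939 + 0) + 398)) = √(4551 + (939 + 398)) = √(4551 + 1337) = √5888 = 16*√23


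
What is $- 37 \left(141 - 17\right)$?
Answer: $-4588$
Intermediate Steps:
$- 37 \left(141 - 17\right) = \left(-37\right) 124 = -4588$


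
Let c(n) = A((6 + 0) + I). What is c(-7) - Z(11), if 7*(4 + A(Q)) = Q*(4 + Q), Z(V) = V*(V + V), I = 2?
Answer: -1626/7 ≈ -232.29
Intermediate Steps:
Z(V) = 2*V**2 (Z(V) = V*(2*V) = 2*V**2)
A(Q) = -4 + Q*(4 + Q)/7 (A(Q) = -4 + (Q*(4 + Q))/7 = -4 + Q*(4 + Q)/7)
c(n) = 68/7 (c(n) = -4 + ((6 + 0) + 2)**2/7 + 4*((6 + 0) + 2)/7 = -4 + (6 + 2)**2/7 + 4*(6 + 2)/7 = -4 + (1/7)*8**2 + (4/7)*8 = -4 + (1/7)*64 + 32/7 = -4 + 64/7 + 32/7 = 68/7)
c(-7) - Z(11) = 68/7 - 2*11**2 = 68/7 - 2*121 = 68/7 - 1*242 = 68/7 - 242 = -1626/7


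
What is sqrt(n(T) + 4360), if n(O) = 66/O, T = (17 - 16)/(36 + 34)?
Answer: 2*sqrt(2245) ≈ 94.763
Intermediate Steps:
T = 1/70 ≈ 0.014286
sqrt(n(T) + 4360) = sqrt(66/(1/70) + 4360) = sqrt(66*70 + 4360) = sqrt(4620 + 4360) = sqrt(8980) = 2*sqrt(2245)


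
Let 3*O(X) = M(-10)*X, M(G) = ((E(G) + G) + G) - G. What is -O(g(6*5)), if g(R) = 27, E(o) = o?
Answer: 180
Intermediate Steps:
M(G) = 2*G (M(G) = ((G + G) + G) - G = (2*G + G) - G = 3*G - G = 2*G)
O(X) = -20*X/3 (O(X) = ((2*(-10))*X)/3 = (-20*X)/3 = -20*X/3)
-O(g(6*5)) = -(-20)*27/3 = -1*(-180) = 180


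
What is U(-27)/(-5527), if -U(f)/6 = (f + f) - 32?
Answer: -516/5527 ≈ -0.093360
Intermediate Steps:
U(f) = 192 - 12*f (U(f) = -6*((f + f) - 32) = -6*(2*f - 32) = -6*(-32 + 2*f) = 192 - 12*f)
U(-27)/(-5527) = (192 - 12*(-27))/(-5527) = (192 + 324)*(-1/5527) = 516*(-1/5527) = -516/5527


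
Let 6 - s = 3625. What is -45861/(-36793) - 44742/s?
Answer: 1812163365/133153867 ≈ 13.610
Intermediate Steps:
s = -3619 (s = 6 - 1*3625 = 6 - 3625 = -3619)
-45861/(-36793) - 44742/s = -45861/(-36793) - 44742/(-3619) = -45861*(-1/36793) - 44742*(-1/3619) = 45861/36793 + 44742/3619 = 1812163365/133153867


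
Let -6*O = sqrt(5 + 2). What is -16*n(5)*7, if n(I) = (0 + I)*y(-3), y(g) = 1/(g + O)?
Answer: 60480/317 - 3360*sqrt(7)/317 ≈ 162.75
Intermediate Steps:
O = -sqrt(7)/6 (O = -sqrt(5 + 2)/6 = -sqrt(7)/6 ≈ -0.44096)
y(g) = 1/(g - sqrt(7)/6)
n(I) = 6*I/(-18 - sqrt(7)) (n(I) = (0 + I)*(6/(-sqrt(7) + 6*(-3))) = I*(6/(-sqrt(7) - 18)) = I*(6/(-18 - sqrt(7))) = 6*I/(-18 - sqrt(7)))
-16*n(5)*7 = -16*(-108/317*5 + (6/317)*5*sqrt(7))*7 = -16*(-540/317 + 30*sqrt(7)/317)*7 = (8640/317 - 480*sqrt(7)/317)*7 = 60480/317 - 3360*sqrt(7)/317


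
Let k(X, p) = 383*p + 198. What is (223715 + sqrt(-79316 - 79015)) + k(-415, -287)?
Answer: 113992 + I*sqrt(158331) ≈ 1.1399e+5 + 397.91*I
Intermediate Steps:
k(X, p) = 198 + 383*p
(223715 + sqrt(-79316 - 79015)) + k(-415, -287) = (223715 + sqrt(-79316 - 79015)) + (198 + 383*(-287)) = (223715 + sqrt(-158331)) + (198 - 109921) = (223715 + I*sqrt(158331)) - 109723 = 113992 + I*sqrt(158331)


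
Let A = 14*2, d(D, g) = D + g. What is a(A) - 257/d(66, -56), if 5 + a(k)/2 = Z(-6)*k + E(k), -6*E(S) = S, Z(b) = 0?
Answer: -1351/30 ≈ -45.033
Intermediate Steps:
E(S) = -S/6
A = 28
a(k) = -10 - k/3 (a(k) = -10 + 2*(0*k - k/6) = -10 + 2*(0 - k/6) = -10 + 2*(-k/6) = -10 - k/3)
a(A) - 257/d(66, -56) = (-10 - 1/3*28) - 257/(66 - 56) = (-10 - 28/3) - 257/10 = -58/3 - 257/10 = -1351/30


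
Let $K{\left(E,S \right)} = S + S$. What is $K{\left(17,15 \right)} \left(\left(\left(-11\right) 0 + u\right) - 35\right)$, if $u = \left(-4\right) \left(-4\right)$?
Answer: $-570$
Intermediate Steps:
$u = 16$
$K{\left(E,S \right)} = 2 S$
$K{\left(17,15 \right)} \left(\left(\left(-11\right) 0 + u\right) - 35\right) = 2 \cdot 15 \left(\left(\left(-11\right) 0 + 16\right) - 35\right) = 30 \left(\left(0 + 16\right) - 35\right) = 30 \left(16 - 35\right) = 30 \left(-19\right) = -570$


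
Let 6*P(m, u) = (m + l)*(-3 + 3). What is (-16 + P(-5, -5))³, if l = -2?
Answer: -4096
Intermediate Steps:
P(m, u) = 0 (P(m, u) = ((m - 2)*(-3 + 3))/6 = ((-2 + m)*0)/6 = (⅙)*0 = 0)
(-16 + P(-5, -5))³ = (-16 + 0)³ = (-16)³ = -4096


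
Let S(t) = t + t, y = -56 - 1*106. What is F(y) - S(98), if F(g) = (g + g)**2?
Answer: 104780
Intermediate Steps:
y = -162 (y = -56 - 106 = -162)
S(t) = 2*t
F(g) = 4*g**2 (F(g) = (2*g)**2 = 4*g**2)
F(y) - S(98) = 4*(-162)**2 - 2*98 = 4*26244 - 1*196 = 104976 - 196 = 104780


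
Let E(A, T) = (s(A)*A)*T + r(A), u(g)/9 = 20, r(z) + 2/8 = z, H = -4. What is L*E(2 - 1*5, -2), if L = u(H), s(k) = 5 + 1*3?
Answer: 8055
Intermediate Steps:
r(z) = -¼ + z
s(k) = 8 (s(k) = 5 + 3 = 8)
u(g) = 180 (u(g) = 9*20 = 180)
E(A, T) = -¼ + A + 8*A*T (E(A, T) = (8*A)*T + (-¼ + A) = 8*A*T + (-¼ + A) = -¼ + A + 8*A*T)
L = 180
L*E(2 - 1*5, -2) = 180*(-¼ + (2 - 1*5) + 8*(2 - 1*5)*(-2)) = 180*(-¼ + (2 - 5) + 8*(2 - 5)*(-2)) = 180*(-¼ - 3 + 8*(-3)*(-2)) = 180*(-¼ - 3 + 48) = 180*(179/4) = 8055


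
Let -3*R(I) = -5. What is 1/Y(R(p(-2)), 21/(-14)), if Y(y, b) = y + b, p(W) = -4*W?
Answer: 6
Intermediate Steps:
R(I) = 5/3 (R(I) = -⅓*(-5) = 5/3)
Y(y, b) = b + y
1/Y(R(p(-2)), 21/(-14)) = 1/(21/(-14) + 5/3) = 1/(21*(-1/14) + 5/3) = 1/(-3/2 + 5/3) = 1/(⅙) = 6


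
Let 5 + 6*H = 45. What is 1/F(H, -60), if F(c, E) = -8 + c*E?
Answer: -1/408 ≈ -0.0024510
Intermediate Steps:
H = 20/3 (H = -⅚ + (⅙)*45 = -⅚ + 15/2 = 20/3 ≈ 6.6667)
F(c, E) = -8 + E*c
1/F(H, -60) = 1/(-8 - 60*20/3) = 1/(-8 - 400) = 1/(-408) = -1/408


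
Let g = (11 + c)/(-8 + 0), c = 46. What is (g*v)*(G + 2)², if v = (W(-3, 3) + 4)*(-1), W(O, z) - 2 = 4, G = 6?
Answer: 4560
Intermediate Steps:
W(O, z) = 6 (W(O, z) = 2 + 4 = 6)
v = -10 (v = (6 + 4)*(-1) = 10*(-1) = -10)
g = -57/8 (g = (11 + 46)/(-8 + 0) = 57/(-8) = 57*(-⅛) = -57/8 ≈ -7.1250)
(g*v)*(G + 2)² = (-57/8*(-10))*(6 + 2)² = (285/4)*8² = (285/4)*64 = 4560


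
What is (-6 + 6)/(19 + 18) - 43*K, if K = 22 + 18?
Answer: -1720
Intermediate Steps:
K = 40
(-6 + 6)/(19 + 18) - 43*K = (-6 + 6)/(19 + 18) - 43*40 = 0/37 - 1720 = 0*(1/37) - 1720 = 0 - 1720 = -1720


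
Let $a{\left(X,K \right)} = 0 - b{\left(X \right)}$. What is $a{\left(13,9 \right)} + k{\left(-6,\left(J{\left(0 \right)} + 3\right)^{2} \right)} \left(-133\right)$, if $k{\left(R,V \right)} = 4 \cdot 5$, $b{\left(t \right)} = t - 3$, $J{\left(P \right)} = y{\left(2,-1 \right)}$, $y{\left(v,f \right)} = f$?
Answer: $-2670$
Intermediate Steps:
$J{\left(P \right)} = -1$
$b{\left(t \right)} = -3 + t$
$a{\left(X,K \right)} = 3 - X$ ($a{\left(X,K \right)} = 0 - \left(-3 + X\right) = 3 - X$)
$k{\left(R,V \right)} = 20$
$a{\left(13,9 \right)} + k{\left(-6,\left(J{\left(0 \right)} + 3\right)^{2} \right)} \left(-133\right) = \left(3 - 13\right) + 20 \left(-133\right) = \left(3 - 13\right) - 2660 = -10 - 2660 = -2670$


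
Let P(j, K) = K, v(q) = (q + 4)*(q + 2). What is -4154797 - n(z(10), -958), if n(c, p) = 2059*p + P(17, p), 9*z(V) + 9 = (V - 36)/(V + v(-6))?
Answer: -2181317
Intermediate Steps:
v(q) = (2 + q)*(4 + q) (v(q) = (4 + q)*(2 + q) = (2 + q)*(4 + q))
z(V) = -1 + (-36 + V)/(9*(8 + V)) (z(V) = -1 + ((V - 36)/(V + (8 + (-6)² + 6*(-6))))/9 = -1 + ((-36 + V)/(V + (8 + 36 - 36)))/9 = -1 + ((-36 + V)/(V + 8))/9 = -1 + ((-36 + V)/(8 + V))/9 = -1 + (-36 + V)/(9*(8 + V)))
n(c, p) = 2060*p (n(c, p) = 2059*p + p = 2060*p)
-4154797 - n(z(10), -958) = -4154797 - 2060*(-958) = -4154797 - 1*(-1973480) = -4154797 + 1973480 = -2181317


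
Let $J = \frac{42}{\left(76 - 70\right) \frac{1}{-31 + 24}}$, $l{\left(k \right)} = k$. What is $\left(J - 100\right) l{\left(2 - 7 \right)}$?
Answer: $745$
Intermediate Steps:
$J = -49$ ($J = \frac{42}{6 \frac{1}{-7}} = \frac{42}{6 \left(- \frac{1}{7}\right)} = \frac{42}{- \frac{6}{7}} = 42 \left(- \frac{7}{6}\right) = -49$)
$\left(J - 100\right) l{\left(2 - 7 \right)} = \left(-49 - 100\right) \left(2 - 7\right) = - 149 \left(2 - 7\right) = \left(-149\right) \left(-5\right) = 745$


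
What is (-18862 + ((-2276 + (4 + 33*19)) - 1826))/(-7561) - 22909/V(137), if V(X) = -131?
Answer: 176140572/990491 ≈ 177.83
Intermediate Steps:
(-18862 + ((-2276 + (4 + 33*19)) - 1826))/(-7561) - 22909/V(137) = (-18862 + ((-2276 + (4 + 33*19)) - 1826))/(-7561) - 22909/(-131) = (-18862 + ((-2276 + (4 + 627)) - 1826))*(-1/7561) - 22909*(-1/131) = (-18862 + ((-2276 + 631) - 1826))*(-1/7561) + 22909/131 = (-18862 + (-1645 - 1826))*(-1/7561) + 22909/131 = (-18862 - 3471)*(-1/7561) + 22909/131 = -22333*(-1/7561) + 22909/131 = 22333/7561 + 22909/131 = 176140572/990491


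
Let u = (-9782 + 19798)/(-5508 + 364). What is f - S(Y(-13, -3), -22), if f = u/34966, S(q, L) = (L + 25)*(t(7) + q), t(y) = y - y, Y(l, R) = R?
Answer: 101173495/11241569 ≈ 8.9999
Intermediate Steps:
t(y) = 0
u = -1252/643 (u = 10016/(-5144) = 10016*(-1/5144) = -1252/643 ≈ -1.9471)
S(q, L) = q*(25 + L) (S(q, L) = (L + 25)*(0 + q) = (25 + L)*q = q*(25 + L))
f = -626/11241569 (f = -1252/643/34966 = -1252/643*1/34966 = -626/11241569 ≈ -5.5686e-5)
f - S(Y(-13, -3), -22) = -626/11241569 - (-3)*(25 - 22) = -626/11241569 - (-3)*3 = -626/11241569 - 1*(-9) = -626/11241569 + 9 = 101173495/11241569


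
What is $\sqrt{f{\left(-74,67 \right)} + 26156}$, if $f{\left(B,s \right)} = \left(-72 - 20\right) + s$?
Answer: $\sqrt{26131} \approx 161.65$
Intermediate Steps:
$f{\left(B,s \right)} = -92 + s$
$\sqrt{f{\left(-74,67 \right)} + 26156} = \sqrt{\left(-92 + 67\right) + 26156} = \sqrt{-25 + 26156} = \sqrt{26131}$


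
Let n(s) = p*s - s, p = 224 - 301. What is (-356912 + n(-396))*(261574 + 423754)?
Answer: -223433375872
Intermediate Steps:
p = -77
n(s) = -78*s (n(s) = -77*s - s = -78*s)
(-356912 + n(-396))*(261574 + 423754) = (-356912 - 78*(-396))*(261574 + 423754) = (-356912 + 30888)*685328 = -326024*685328 = -223433375872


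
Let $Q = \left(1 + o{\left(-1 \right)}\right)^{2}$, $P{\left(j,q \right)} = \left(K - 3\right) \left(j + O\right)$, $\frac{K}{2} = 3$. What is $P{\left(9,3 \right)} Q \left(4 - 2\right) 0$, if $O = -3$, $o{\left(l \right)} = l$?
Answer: $0$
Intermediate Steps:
$K = 6$ ($K = 2 \cdot 3 = 6$)
$P{\left(j,q \right)} = -9 + 3 j$ ($P{\left(j,q \right)} = \left(6 - 3\right) \left(j - 3\right) = 3 \left(-3 + j\right) = -9 + 3 j$)
$Q = 0$ ($Q = \left(1 - 1\right)^{2} = 0^{2} = 0$)
$P{\left(9,3 \right)} Q \left(4 - 2\right) 0 = \left(-9 + 3 \cdot 9\right) 0 \left(4 - 2\right) 0 = \left(-9 + 27\right) 0 \cdot 2 \cdot 0 = 18 \cdot 0 \cdot 0 = 0 \cdot 0 = 0$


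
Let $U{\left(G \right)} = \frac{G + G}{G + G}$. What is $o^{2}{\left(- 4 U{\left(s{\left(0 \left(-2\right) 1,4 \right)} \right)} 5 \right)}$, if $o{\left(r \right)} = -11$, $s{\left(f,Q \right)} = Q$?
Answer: $121$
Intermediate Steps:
$U{\left(G \right)} = 1$ ($U{\left(G \right)} = \frac{2 G}{2 G} = 2 G \frac{1}{2 G} = 1$)
$o^{2}{\left(- 4 U{\left(s{\left(0 \left(-2\right) 1,4 \right)} \right)} 5 \right)} = \left(-11\right)^{2} = 121$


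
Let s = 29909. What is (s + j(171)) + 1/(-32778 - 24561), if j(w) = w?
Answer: 1724757119/57339 ≈ 30080.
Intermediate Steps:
(s + j(171)) + 1/(-32778 - 24561) = (29909 + 171) + 1/(-32778 - 24561) = 30080 + 1/(-57339) = 30080 - 1/57339 = 1724757119/57339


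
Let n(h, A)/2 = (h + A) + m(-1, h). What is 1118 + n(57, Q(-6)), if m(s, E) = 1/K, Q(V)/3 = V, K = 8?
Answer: 4785/4 ≈ 1196.3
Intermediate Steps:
Q(V) = 3*V
m(s, E) = ⅛ (m(s, E) = 1/8 = ⅛)
n(h, A) = ¼ + 2*A + 2*h (n(h, A) = 2*((h + A) + ⅛) = 2*((A + h) + ⅛) = 2*(⅛ + A + h) = ¼ + 2*A + 2*h)
1118 + n(57, Q(-6)) = 1118 + (¼ + 2*(3*(-6)) + 2*57) = 1118 + (¼ + 2*(-18) + 114) = 1118 + (¼ - 36 + 114) = 1118 + 313/4 = 4785/4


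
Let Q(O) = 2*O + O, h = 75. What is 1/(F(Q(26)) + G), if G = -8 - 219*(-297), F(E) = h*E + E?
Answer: 1/70963 ≈ 1.4092e-5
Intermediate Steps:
Q(O) = 3*O
F(E) = 76*E (F(E) = 75*E + E = 76*E)
G = 65035 (G = -8 + 65043 = 65035)
1/(F(Q(26)) + G) = 1/(76*(3*26) + 65035) = 1/(76*78 + 65035) = 1/(5928 + 65035) = 1/70963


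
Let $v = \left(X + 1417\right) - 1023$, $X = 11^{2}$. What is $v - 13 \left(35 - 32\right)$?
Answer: $476$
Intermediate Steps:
$X = 121$
$v = 515$ ($v = \left(121 + 1417\right) - 1023 = 1538 - 1023 = 515$)
$v - 13 \left(35 - 32\right) = 515 - 13 \left(35 - 32\right) = 515 - 39 = 476$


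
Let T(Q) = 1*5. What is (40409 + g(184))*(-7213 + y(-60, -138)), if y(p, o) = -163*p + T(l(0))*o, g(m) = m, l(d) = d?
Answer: 76193061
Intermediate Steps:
T(Q) = 5
y(p, o) = -163*p + 5*o
(40409 + g(184))*(-7213 + y(-60, -138)) = (40409 + 184)*(-7213 + (-163*(-60) + 5*(-138))) = 40593*(-7213 + (9780 - 690)) = 40593*(-7213 + 9090) = 40593*1877 = 76193061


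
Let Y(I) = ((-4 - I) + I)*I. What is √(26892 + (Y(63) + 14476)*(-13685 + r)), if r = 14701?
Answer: 2*√3619619 ≈ 3805.1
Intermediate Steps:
Y(I) = -4*I
√(26892 + (Y(63) + 14476)*(-13685 + r)) = √(26892 + (-4*63 + 14476)*(-13685 + 14701)) = √(26892 + (-252 + 14476)*1016) = √(26892 + 14224*1016) = √(26892 + 14451584) = √14478476 = 2*√3619619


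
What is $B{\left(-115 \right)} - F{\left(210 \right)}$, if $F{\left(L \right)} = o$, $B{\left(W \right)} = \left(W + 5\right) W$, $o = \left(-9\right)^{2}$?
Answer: $12569$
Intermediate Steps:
$o = 81$
$B{\left(W \right)} = W \left(5 + W\right)$ ($B{\left(W \right)} = \left(5 + W\right) W = W \left(5 + W\right)$)
$F{\left(L \right)} = 81$
$B{\left(-115 \right)} - F{\left(210 \right)} = - 115 \left(5 - 115\right) - 81 = \left(-115\right) \left(-110\right) - 81 = 12650 - 81 = 12569$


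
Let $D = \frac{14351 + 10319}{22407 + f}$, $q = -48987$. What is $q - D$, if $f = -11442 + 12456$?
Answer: $- \frac{1147349197}{23421} \approx -48988.0$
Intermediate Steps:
$f = 1014$
$D = \frac{24670}{23421}$ ($D = \frac{14351 + 10319}{22407 + 1014} = \frac{24670}{23421} \approx 1.0533$)
$q - D = -48987 - \frac{24670}{23421} = - \frac{1147349197}{23421}$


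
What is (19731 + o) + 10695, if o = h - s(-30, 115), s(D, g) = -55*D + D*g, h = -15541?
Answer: 16685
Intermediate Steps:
o = -13741 (o = -15541 - (-30)*(-55 + 115) = -15541 - (-30)*60 = -15541 - 1*(-1800) = -15541 + 1800 = -13741)
(19731 + o) + 10695 = (19731 - 13741) + 10695 = 5990 + 10695 = 16685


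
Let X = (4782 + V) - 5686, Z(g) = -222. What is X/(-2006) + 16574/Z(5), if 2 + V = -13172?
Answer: -7530532/111333 ≈ -67.640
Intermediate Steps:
V = -13174 (V = -2 - 13172 = -13174)
X = -14078 (X = (4782 - 13174) - 5686 = -8392 - 5686 = -14078)
X/(-2006) + 16574/Z(5) = -14078/(-2006) + 16574/(-222) = -14078*(-1/2006) + 16574*(-1/222) = 7039/1003 - 8287/111 = -7530532/111333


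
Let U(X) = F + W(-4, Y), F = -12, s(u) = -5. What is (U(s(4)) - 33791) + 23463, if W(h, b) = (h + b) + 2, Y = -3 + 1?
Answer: -10344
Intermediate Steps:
Y = -2
W(h, b) = 2 + b + h (W(h, b) = (b + h) + 2 = 2 + b + h)
U(X) = -16 (U(X) = -12 + (2 - 2 - 4) = -12 - 4 = -16)
(U(s(4)) - 33791) + 23463 = (-16 - 33791) + 23463 = -33807 + 23463 = -10344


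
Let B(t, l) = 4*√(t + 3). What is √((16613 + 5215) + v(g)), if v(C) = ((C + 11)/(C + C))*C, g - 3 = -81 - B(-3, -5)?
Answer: √87178/2 ≈ 147.63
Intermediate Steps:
B(t, l) = 4*√(3 + t)
g = -78 (g = 3 + (-81 - 4*√(3 - 3)) = 3 + (-81 - 4*√0) = 3 + (-81 - 4*0) = 3 + (-81 - 1*0) = 3 + (-81 + 0) = 3 - 81 = -78)
v(C) = 11/2 + C/2 (v(C) = ((11 + C)/((2*C)))*C = ((11 + C)*(1/(2*C)))*C = ((11 + C)/(2*C))*C = 11/2 + C/2)
√((16613 + 5215) + v(g)) = √((16613 + 5215) + (11/2 + (½)*(-78))) = √(21828 + (11/2 - 39)) = √(21828 - 67/2) = √(43589/2) = √87178/2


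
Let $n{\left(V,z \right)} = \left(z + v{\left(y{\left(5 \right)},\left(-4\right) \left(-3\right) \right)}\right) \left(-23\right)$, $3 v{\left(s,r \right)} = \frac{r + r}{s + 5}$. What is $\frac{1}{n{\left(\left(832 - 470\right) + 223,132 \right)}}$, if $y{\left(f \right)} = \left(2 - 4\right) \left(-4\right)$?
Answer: $- \frac{13}{39652} \approx -0.00032785$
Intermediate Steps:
$y{\left(f \right)} = 8$ ($y{\left(f \right)} = \left(-2\right) \left(-4\right) = 8$)
$v{\left(s,r \right)} = \frac{2 r}{3 \left(5 + s\right)}$ ($v{\left(s,r \right)} = \frac{\left(r + r\right) \frac{1}{s + 5}}{3} = \frac{2 r \frac{1}{5 + s}}{3} = \frac{2 r}{3 \left(5 + s\right)}$)
$n{\left(V,z \right)} = - \frac{184}{13} - 23 z$ ($n{\left(V,z \right)} = \left(z + \frac{2 \left(\left(-4\right) \left(-3\right)\right)}{3 \left(5 + 8\right)}\right) \left(-23\right) = \left(z + \frac{2}{3} \cdot 12 \cdot \frac{1}{13}\right) \left(-23\right) = \left(z + \frac{8}{13}\right) \left(-23\right) = \left(\frac{8}{13} + z\right) \left(-23\right) = - \frac{184}{13} - 23 z$)
$\frac{1}{n{\left(\left(832 - 470\right) + 223,132 \right)}} = \frac{1}{- \frac{184}{13} - 3036} = \frac{1}{- \frac{39652}{13}} = - \frac{13}{39652}$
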